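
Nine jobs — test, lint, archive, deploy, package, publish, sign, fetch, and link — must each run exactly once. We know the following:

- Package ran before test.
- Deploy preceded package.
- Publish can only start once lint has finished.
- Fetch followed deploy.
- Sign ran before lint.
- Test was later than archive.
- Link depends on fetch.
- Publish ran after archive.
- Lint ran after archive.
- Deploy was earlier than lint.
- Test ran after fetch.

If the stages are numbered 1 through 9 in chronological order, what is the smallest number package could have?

2

Deploy must come before package — 1 forced predecessor.
Nothing else is forced ahead of package, so its earliest slot is position 1 + 1 = 2.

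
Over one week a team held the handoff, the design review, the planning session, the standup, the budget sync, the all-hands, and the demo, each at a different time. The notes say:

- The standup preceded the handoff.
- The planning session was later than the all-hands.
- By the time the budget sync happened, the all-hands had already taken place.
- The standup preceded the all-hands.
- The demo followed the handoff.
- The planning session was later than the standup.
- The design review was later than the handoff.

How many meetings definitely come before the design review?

Directly stated before the design review: the handoff.
The standup reaches the design review via the standup → the handoff → the design review.
No chain forces the planning session (or any of the others) ahead of the design review.
That's the handoff and the standup — 2 in all.

2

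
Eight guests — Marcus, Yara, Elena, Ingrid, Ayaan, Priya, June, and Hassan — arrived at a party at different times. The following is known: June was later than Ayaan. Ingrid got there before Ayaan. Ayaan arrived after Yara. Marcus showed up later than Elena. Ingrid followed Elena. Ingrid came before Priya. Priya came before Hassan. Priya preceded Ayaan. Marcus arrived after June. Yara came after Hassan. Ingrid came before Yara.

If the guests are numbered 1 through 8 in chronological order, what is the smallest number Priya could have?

3

Elena and Ingrid must both come before Priya — 2 forced predecessors.
Nothing else is forced ahead of Priya, so their earliest slot is position 2 + 1 = 3.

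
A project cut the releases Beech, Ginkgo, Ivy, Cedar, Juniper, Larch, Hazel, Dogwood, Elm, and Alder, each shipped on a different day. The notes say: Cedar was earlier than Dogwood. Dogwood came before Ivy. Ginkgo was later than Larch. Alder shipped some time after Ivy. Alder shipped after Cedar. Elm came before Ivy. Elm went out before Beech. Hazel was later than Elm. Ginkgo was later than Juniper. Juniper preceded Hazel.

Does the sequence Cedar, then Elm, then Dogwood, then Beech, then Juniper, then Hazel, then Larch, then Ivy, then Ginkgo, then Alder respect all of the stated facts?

Check each stated constraint against the proposed order — e.g. Elm is ahead of Ivy; Cedar is ahead of Alder. Every pair is in the required order; nothing is violated.

yes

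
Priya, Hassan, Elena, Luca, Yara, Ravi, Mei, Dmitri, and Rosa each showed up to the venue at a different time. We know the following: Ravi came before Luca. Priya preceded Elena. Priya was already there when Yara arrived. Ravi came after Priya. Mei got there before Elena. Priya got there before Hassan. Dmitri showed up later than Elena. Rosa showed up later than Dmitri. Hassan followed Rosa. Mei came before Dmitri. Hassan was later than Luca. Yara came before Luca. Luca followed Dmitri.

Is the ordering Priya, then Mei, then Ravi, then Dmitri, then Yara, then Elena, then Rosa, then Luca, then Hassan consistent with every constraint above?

The constraints require Elena before Dmitri, but in the proposed sequence Dmitri appears ahead of Elena. That one violation is enough.

no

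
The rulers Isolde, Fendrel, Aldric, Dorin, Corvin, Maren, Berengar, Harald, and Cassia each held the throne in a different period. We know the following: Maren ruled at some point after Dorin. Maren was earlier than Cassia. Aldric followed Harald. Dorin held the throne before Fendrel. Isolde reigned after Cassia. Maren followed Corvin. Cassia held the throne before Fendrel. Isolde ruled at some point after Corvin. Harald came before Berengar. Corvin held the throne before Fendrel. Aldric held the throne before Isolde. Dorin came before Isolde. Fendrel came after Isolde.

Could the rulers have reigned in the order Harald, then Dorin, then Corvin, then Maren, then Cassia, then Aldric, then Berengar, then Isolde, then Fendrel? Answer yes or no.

Check each stated constraint against the proposed order — e.g. Dorin is ahead of Isolde; Dorin is ahead of Fendrel. Every pair is in the required order; nothing is violated.

yes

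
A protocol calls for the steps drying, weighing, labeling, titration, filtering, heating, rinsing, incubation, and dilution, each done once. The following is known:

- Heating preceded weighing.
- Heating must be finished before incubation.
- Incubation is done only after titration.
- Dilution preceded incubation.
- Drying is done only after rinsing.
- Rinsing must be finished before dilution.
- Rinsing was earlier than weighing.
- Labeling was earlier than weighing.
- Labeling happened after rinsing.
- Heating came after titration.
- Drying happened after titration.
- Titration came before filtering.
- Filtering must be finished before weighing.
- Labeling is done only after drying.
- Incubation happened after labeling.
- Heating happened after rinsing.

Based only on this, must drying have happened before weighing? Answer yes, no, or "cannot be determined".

yes

Chain the constraints: drying → labeling → weighing. Each link is directly stated, so drying comes before weighing.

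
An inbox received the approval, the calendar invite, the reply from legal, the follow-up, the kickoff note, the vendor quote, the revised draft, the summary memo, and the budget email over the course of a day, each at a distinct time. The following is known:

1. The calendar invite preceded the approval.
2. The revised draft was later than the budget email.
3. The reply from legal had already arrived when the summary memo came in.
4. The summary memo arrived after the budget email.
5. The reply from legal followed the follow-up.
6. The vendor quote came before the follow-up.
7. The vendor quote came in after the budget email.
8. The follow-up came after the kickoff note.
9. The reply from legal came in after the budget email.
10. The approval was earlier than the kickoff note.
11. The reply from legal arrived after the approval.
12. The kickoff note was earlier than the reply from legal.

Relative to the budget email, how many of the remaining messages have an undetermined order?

Forced after the budget email: the follow-up, the reply from legal, the revised draft, the summary memo, and the vendor quote.
That leaves the approval, the calendar invite, and the kickoff note with no forced order relative to the budget email — 3.

3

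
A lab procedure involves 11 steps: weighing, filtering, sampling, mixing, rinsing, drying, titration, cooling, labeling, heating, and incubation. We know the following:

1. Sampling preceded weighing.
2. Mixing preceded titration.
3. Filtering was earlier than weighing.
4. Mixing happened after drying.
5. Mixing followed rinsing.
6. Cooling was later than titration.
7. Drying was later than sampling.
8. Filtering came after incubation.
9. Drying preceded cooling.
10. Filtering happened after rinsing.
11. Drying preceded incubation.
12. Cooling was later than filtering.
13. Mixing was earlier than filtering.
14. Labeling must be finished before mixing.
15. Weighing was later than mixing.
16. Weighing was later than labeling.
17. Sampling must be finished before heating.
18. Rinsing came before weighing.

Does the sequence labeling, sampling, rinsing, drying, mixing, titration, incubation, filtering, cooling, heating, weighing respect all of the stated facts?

Check each stated constraint against the proposed order — e.g. sampling is ahead of weighing; labeling is ahead of weighing. Every pair is in the required order; nothing is violated.

yes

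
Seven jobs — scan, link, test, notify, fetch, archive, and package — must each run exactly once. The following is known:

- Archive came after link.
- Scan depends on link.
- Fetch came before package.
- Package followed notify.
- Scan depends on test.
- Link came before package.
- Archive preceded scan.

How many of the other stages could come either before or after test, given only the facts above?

5

Forced after test: scan.
That leaves archive, fetch, link, notify, and package with no forced order relative to test — 5.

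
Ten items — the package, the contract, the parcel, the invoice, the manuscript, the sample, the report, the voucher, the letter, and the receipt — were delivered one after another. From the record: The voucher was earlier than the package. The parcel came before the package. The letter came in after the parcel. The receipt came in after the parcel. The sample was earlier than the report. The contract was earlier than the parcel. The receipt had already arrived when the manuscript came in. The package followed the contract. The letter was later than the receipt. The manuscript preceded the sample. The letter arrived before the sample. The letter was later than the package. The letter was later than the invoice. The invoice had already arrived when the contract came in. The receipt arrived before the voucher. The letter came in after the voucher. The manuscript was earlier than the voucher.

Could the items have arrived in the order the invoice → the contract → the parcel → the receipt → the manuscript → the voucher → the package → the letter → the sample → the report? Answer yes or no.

Check each stated constraint against the proposed order — e.g. the parcel is ahead of the letter; the invoice is ahead of the letter. Every pair is in the required order; nothing is violated.

yes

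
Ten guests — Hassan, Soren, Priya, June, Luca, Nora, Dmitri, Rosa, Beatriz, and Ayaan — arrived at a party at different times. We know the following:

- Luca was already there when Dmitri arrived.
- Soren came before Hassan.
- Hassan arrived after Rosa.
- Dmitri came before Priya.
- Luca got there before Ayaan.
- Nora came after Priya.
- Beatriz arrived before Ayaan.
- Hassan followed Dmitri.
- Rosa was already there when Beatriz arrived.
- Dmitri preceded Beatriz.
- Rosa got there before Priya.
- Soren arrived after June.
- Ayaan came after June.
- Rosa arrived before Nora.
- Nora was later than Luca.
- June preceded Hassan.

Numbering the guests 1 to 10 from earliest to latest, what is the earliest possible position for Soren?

2

June must come before Soren — 1 forced predecessor.
Nothing else is forced ahead of Soren, so their earliest slot is position 1 + 1 = 2.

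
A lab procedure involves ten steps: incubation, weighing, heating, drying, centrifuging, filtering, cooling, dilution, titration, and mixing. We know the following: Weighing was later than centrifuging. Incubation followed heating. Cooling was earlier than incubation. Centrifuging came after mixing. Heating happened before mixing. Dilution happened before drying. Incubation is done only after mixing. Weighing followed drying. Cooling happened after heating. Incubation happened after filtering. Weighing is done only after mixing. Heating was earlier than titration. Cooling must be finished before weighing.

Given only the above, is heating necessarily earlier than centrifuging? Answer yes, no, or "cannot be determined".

yes

Chain the constraints: heating → mixing → centrifuging. Each link is directly stated, so heating comes before centrifuging.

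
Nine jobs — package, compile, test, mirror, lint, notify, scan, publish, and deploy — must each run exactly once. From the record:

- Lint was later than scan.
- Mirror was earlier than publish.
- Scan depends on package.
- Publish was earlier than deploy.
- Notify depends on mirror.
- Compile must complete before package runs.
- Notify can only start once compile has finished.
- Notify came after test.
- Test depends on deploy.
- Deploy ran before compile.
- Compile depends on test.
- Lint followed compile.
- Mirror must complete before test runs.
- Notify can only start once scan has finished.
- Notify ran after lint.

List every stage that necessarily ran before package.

Directly stated before package: compile.
Deploy reaches package via deploy → compile → package.
Mirror reaches package via mirror → test → compile → package.
Publish reaches package via publish → deploy → compile → package.
Likewise test reaches package by chaining the stated constraints.
No chain forces lint (or any of the others) ahead of package.

compile, deploy, mirror, publish, test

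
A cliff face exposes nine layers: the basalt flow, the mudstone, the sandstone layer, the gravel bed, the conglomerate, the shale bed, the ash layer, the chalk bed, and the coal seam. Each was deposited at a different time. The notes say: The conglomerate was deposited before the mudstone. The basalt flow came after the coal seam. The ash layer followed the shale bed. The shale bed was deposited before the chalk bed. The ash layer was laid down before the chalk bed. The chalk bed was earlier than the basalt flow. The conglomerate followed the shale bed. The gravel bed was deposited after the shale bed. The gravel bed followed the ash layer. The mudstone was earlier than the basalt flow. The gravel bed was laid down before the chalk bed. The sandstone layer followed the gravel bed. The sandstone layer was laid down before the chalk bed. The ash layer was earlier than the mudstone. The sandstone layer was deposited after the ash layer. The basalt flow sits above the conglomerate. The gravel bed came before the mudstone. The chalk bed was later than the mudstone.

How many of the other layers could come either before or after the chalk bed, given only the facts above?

1

Forced before the chalk bed: the ash layer, the conglomerate, the gravel bed, the mudstone, the sandstone layer, and the shale bed; forced after the chalk bed: the basalt flow.
That leaves the coal seam with no forced order relative to the chalk bed — 1.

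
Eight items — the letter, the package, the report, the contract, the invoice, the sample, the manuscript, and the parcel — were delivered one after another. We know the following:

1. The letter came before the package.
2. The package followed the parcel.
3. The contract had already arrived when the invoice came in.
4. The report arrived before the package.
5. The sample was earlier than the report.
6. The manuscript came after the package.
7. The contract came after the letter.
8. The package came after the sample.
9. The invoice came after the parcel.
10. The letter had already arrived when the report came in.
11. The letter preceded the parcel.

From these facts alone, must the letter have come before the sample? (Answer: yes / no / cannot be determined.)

cannot be determined

No chain of stated constraints runs from the letter to the sample, and none runs from the sample to the letter either.
So the relative order of the letter and the sample is not fixed by the given facts.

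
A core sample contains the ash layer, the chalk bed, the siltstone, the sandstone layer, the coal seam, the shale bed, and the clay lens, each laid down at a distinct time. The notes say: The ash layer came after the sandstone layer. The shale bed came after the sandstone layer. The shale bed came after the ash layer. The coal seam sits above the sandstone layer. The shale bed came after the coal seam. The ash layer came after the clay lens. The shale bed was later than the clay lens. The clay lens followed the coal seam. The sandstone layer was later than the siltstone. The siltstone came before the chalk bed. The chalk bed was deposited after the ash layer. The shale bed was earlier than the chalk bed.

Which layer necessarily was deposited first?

The siltstone has a chain of constraints placing it before every other layer, so the siltstone must be first.

the siltstone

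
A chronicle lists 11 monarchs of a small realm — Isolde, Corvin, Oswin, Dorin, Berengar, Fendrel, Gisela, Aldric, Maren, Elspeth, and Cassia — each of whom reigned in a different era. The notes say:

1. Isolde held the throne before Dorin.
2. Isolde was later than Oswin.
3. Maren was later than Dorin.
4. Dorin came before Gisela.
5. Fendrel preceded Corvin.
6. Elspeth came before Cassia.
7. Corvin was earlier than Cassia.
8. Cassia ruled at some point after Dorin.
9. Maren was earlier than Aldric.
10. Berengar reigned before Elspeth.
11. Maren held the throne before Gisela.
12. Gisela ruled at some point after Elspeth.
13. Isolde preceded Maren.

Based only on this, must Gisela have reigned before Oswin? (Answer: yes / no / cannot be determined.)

no

Tracing the constraints gives Oswin → Isolde → Dorin → Gisela, so Oswin must come before Gisela.
That means Gisela cannot be before Oswin.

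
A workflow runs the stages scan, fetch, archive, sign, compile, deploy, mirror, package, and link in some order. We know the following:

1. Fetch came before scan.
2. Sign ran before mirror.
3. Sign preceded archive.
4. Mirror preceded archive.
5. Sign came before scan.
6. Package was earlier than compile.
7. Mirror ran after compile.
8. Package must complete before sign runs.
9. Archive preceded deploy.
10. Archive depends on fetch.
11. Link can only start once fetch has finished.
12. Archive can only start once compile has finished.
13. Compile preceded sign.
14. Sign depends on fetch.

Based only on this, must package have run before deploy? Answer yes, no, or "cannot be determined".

Chain the constraints: package → sign → archive → deploy. Each link is directly stated, so package comes before deploy.

yes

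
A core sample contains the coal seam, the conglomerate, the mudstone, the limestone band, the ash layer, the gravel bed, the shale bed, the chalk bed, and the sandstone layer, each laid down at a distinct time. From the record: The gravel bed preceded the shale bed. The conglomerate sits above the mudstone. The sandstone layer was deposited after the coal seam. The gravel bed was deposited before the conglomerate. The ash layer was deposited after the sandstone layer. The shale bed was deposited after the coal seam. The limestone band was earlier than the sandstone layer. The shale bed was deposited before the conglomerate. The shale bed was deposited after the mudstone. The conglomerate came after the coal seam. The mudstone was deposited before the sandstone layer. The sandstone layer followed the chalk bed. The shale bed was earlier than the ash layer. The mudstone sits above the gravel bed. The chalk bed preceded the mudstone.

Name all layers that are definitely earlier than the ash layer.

the chalk bed, the coal seam, the gravel bed, the limestone band, the mudstone, the sandstone layer, the shale bed

Directly stated before the ash layer: the sandstone layer and the shale bed.
The chalk bed reaches the ash layer via the chalk bed → the sandstone layer → the ash layer.
The coal seam reaches the ash layer via the coal seam → the sandstone layer → the ash layer.
The gravel bed reaches the ash layer via the gravel bed → the shale bed → the ash layer.
Likewise the limestone band and the mudstone each reach the ash layer by chaining the stated constraints.
No chain forces the conglomerate ahead of the ash layer.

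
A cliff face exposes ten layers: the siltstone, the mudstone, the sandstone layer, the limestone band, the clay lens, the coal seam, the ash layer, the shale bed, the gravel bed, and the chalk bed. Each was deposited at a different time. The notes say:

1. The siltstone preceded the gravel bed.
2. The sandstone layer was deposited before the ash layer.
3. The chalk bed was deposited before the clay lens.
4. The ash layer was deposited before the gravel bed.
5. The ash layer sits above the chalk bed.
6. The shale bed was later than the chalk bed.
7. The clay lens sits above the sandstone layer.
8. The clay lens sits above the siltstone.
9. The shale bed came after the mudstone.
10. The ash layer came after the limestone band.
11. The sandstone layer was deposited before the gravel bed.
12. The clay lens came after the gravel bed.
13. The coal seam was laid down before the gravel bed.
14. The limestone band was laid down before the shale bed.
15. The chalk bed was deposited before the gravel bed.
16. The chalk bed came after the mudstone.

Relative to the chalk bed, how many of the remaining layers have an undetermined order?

4

Forced before the chalk bed: the mudstone; forced after the chalk bed: the ash layer, the clay lens, the gravel bed, and the shale bed.
That leaves the coal seam, the limestone band, the sandstone layer, and the siltstone with no forced order relative to the chalk bed — 4.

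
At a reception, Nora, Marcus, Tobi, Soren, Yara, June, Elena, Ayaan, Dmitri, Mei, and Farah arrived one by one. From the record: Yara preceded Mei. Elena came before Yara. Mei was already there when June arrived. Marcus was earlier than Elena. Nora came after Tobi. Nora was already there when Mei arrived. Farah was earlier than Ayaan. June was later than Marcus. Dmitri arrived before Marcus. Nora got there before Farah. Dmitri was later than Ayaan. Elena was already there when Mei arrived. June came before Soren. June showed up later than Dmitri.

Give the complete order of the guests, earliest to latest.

Tobi, Nora, Farah, Ayaan, Dmitri, Marcus, Elena, Yara, Mei, June, Soren

The constraints fix every adjacent pair, so only one ordering works:
Tobi → Nora → Farah → Ayaan → Dmitri → Marcus → Elena → Yara → Mei → June → Soren.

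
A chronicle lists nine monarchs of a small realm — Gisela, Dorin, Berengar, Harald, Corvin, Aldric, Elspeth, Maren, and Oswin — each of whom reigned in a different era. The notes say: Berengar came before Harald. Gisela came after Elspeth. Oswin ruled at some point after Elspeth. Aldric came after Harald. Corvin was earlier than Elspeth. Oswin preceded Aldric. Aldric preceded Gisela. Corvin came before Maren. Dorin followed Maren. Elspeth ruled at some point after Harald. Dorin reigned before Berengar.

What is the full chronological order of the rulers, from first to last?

The constraints fix every adjacent pair, so only one ordering works:
Corvin → Maren → Dorin → Berengar → Harald → Elspeth → Oswin → Aldric → Gisela.

Corvin, Maren, Dorin, Berengar, Harald, Elspeth, Oswin, Aldric, Gisela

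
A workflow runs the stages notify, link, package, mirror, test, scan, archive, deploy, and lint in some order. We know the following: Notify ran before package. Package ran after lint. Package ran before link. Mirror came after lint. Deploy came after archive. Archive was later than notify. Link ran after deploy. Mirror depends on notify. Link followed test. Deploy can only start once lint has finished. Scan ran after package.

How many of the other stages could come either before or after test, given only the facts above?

Forced after test: link.
That leaves archive, deploy, lint, mirror, notify, package, and scan with no forced order relative to test — 7.

7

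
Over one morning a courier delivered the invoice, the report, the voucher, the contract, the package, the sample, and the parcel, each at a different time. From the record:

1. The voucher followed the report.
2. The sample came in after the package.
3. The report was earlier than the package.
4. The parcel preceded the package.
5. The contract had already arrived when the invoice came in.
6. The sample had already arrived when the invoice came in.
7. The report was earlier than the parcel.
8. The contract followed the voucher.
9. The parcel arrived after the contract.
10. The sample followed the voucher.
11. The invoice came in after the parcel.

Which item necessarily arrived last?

Every other item has a chain of constraints placing it before the invoice, so the invoice is last.

the invoice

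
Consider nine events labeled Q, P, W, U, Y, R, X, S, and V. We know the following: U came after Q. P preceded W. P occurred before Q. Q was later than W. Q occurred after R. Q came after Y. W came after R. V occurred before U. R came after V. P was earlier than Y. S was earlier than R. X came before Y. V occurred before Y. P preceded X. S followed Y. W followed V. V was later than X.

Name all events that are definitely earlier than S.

P, V, X, Y

Directly stated before S: Y.
P reaches S via P → Y → S.
V reaches S via V → Y → S.
X reaches S via X → Y → S.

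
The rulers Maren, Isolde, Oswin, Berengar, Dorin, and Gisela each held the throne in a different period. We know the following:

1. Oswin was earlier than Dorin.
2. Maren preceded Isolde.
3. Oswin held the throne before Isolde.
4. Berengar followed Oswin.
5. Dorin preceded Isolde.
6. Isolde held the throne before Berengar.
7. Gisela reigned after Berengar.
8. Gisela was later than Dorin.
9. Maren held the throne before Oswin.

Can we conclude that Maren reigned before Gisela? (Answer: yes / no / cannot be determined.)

Chain the constraints: Maren → Isolde → Berengar → Gisela. Each link is directly stated, so Maren comes before Gisela.

yes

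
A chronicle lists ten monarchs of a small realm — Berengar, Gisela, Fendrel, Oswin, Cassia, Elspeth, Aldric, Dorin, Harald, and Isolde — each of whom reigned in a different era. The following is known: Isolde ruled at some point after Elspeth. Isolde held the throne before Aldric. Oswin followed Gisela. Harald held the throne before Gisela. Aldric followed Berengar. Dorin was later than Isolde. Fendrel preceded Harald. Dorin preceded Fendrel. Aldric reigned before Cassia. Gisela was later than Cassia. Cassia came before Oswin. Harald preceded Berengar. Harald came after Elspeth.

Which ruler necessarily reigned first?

Elspeth

Elspeth has a chain of constraints placing them before every other ruler, so Elspeth must be first.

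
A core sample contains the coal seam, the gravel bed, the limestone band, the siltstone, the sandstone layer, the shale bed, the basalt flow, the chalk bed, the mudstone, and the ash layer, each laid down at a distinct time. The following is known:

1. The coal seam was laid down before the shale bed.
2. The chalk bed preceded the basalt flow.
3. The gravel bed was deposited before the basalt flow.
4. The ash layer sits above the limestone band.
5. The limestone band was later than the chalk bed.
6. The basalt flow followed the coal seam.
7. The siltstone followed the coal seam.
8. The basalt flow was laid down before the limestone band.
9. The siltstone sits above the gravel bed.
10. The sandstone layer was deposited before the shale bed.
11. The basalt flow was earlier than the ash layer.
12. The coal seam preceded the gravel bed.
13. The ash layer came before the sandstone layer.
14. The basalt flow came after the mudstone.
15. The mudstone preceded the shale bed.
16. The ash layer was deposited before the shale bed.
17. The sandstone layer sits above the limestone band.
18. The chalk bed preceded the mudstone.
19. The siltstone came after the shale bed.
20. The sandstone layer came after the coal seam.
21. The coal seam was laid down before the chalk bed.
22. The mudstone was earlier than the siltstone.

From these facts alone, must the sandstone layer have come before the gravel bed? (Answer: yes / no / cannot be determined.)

no

Tracing the constraints gives the gravel bed → the basalt flow → the limestone band → the sandstone layer, so the gravel bed must come before the sandstone layer.
That means the sandstone layer cannot be before the gravel bed.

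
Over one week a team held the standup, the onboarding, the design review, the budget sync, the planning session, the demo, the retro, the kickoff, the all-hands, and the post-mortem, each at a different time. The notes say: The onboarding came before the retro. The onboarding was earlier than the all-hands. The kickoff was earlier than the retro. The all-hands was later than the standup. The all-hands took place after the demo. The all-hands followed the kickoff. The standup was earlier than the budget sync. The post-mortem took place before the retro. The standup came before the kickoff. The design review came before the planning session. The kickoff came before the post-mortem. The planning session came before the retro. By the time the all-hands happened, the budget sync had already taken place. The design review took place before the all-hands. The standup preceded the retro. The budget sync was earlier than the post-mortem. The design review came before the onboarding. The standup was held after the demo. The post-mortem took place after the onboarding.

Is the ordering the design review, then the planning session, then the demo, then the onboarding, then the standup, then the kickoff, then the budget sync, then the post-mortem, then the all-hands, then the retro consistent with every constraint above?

yes

Check each stated constraint against the proposed order — e.g. the planning session is ahead of the retro; the design review is ahead of the all-hands. Every pair is in the required order; nothing is violated.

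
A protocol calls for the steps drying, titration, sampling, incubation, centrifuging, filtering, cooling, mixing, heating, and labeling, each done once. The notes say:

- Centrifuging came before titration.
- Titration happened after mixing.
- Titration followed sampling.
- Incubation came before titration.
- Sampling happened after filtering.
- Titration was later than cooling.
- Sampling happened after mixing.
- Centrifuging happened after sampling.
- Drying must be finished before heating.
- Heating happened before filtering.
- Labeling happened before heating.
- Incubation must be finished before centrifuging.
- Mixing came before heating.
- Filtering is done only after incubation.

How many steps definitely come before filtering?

5

Directly stated before filtering: heating and incubation.
Drying reaches filtering via drying → heating → filtering.
Labeling reaches filtering via labeling → heating → filtering.
Mixing reaches filtering via mixing → heating → filtering.
No chain forces centrifuging (or any of the others) ahead of filtering.
That's drying, heating, incubation, labeling, and mixing — 5 in all.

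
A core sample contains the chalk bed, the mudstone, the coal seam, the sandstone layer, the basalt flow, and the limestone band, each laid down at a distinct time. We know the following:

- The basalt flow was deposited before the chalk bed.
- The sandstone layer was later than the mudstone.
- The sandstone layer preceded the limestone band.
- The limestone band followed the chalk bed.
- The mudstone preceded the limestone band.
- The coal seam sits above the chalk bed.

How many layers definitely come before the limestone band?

Directly stated before the limestone band: the chalk bed, the mudstone, and the sandstone layer.
The basalt flow reaches the limestone band via the basalt flow → the chalk bed → the limestone band.
That's the basalt flow, the chalk bed, the mudstone, and the sandstone layer — 4 in all.

4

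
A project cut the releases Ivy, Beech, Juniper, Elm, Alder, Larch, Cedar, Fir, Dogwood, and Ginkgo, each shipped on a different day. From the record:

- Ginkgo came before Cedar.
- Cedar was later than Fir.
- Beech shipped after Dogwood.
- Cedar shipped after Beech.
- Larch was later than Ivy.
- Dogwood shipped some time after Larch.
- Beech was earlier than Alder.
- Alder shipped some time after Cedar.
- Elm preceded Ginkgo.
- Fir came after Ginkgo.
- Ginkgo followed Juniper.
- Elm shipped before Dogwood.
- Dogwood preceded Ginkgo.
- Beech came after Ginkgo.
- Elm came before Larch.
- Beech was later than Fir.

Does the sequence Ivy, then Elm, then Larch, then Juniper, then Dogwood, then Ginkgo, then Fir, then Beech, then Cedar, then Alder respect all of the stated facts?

yes

Check each stated constraint against the proposed order — e.g. Dogwood is ahead of Beech; Elm is ahead of Ginkgo. Every pair is in the required order; nothing is violated.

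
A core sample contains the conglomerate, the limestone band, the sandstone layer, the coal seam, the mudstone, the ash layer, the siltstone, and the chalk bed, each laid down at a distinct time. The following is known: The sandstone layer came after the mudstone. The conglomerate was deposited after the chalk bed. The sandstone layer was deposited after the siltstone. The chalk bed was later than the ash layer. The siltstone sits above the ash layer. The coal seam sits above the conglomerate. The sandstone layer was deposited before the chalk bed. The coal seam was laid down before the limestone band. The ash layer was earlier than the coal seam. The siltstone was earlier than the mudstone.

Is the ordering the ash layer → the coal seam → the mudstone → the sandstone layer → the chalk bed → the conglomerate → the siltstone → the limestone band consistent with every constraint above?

no

The constraints require the siltstone before the sandstone layer, but in the proposed sequence the sandstone layer appears ahead of the siltstone. That one violation is enough.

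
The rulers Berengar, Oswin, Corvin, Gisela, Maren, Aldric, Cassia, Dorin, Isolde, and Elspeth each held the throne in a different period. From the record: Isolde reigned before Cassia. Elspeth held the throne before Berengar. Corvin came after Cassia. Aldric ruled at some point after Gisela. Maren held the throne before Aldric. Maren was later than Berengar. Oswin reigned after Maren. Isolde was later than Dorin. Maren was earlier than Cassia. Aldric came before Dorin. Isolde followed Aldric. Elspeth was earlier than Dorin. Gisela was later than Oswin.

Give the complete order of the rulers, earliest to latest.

Elspeth, Berengar, Maren, Oswin, Gisela, Aldric, Dorin, Isolde, Cassia, Corvin

The constraints fix every adjacent pair, so only one ordering works:
Elspeth → Berengar → Maren → Oswin → Gisela → Aldric → Dorin → Isolde → Cassia → Corvin.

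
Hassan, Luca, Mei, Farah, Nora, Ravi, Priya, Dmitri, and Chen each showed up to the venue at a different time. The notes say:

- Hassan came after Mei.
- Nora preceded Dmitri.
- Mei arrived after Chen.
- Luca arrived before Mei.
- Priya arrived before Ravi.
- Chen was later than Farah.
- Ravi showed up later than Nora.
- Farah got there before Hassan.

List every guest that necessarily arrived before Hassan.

Directly stated before Hassan: Farah and Mei.
Chen reaches Hassan via Chen → Mei → Hassan.
Luca reaches Hassan via Luca → Mei → Hassan.

Chen, Farah, Luca, Mei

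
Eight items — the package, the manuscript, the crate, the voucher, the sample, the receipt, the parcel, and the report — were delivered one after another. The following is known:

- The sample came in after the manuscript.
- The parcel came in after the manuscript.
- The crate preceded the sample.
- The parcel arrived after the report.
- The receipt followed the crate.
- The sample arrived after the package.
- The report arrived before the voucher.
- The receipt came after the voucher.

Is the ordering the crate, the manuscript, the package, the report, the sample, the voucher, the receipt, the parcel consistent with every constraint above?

Check each stated constraint against the proposed order — e.g. the manuscript is ahead of the parcel; the crate is ahead of the receipt. Every pair is in the required order; nothing is violated.

yes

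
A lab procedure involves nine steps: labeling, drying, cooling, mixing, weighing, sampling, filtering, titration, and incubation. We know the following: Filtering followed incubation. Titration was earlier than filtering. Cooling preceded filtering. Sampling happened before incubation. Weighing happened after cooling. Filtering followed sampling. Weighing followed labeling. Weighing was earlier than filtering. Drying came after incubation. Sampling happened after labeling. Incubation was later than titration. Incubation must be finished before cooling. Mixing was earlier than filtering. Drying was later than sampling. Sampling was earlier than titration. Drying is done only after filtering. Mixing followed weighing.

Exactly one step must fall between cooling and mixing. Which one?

Tracing the constraints gives cooling → weighing → mixing, so weighing sits after cooling and before mixing.
No other step is forced both after cooling and before mixing.

weighing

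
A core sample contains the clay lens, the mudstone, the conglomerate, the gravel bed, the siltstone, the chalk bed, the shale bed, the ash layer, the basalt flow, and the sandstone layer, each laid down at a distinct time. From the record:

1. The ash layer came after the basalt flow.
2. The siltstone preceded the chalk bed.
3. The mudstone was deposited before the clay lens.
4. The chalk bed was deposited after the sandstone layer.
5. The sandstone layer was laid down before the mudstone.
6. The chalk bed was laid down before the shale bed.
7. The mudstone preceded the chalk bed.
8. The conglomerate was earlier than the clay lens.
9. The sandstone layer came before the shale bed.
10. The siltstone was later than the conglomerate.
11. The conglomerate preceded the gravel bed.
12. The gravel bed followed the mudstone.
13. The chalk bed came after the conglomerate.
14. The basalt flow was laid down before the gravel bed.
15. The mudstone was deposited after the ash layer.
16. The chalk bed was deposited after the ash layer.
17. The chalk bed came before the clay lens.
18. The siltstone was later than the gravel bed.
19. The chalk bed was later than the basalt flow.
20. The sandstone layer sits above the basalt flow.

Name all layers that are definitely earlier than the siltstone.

Directly stated before the siltstone: the conglomerate and the gravel bed.
The ash layer reaches the siltstone via the ash layer → the mudstone → the gravel bed → the siltstone.
The basalt flow reaches the siltstone via the basalt flow → the gravel bed → the siltstone.
The mudstone reaches the siltstone via the mudstone → the gravel bed → the siltstone.
Likewise the sandstone layer reaches the siltstone by chaining the stated constraints.
No chain forces the chalk bed (or any of the others) ahead of the siltstone.

the ash layer, the basalt flow, the conglomerate, the gravel bed, the mudstone, the sandstone layer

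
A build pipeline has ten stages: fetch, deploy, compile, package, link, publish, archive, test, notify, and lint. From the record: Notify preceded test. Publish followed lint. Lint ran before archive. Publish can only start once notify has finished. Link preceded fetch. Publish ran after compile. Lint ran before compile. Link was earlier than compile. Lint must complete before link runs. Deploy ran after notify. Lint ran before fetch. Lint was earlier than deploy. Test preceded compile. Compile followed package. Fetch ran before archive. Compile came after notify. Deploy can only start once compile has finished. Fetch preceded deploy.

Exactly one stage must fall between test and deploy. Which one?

Tracing the constraints gives test → compile → deploy, so compile sits after test and before deploy.
No other stage is forced both after test and before deploy.

compile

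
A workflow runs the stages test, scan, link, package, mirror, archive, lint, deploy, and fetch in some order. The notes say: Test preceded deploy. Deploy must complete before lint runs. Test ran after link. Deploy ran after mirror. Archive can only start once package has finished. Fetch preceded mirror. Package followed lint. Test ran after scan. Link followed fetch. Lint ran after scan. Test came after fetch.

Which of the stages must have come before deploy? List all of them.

fetch, link, mirror, scan, test

Directly stated before deploy: mirror and test.
Fetch reaches deploy via fetch → test → deploy.
Link reaches deploy via link → test → deploy.
Scan reaches deploy via scan → test → deploy.
No chain forces package (or any of the others) ahead of deploy.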